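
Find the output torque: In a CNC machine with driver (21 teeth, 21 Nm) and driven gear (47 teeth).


Given: N1 = 21, N2 = 47, T1 = 21 Nm
Using T2/T1 = N2/N1
T2 = T1 * N2 / N1
T2 = 21 * 47 / 21
T2 = 987 / 21
T2 = 47 Nm

47 Nm


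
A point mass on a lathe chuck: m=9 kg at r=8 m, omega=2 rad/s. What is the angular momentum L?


Given: m = 9 kg, r = 8 m, omega = 2 rad/s
For a point mass: I = m*r^2
I = 9*8^2 = 9*64 = 576
L = I*omega = 576*2
L = 1152 kg*m^2/s

1152 kg*m^2/s


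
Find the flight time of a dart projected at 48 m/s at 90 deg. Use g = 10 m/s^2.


Given: v0 = 48 m/s, theta = 90 deg, g = 10 m/s^2
sin(90) = 1
Using T = 2*v0*sin(theta) / g
T = 2*48*1 / 10
T = 96 / 10
T = 48/5 s

48/5 s


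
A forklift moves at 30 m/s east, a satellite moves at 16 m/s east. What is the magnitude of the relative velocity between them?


Given: v_A = 30 m/s east, v_B = 16 m/s east
Both move in the same direction; relative speed = |v_A - v_B|
|30 - 16| = |14|
= 14 m/s

14 m/s


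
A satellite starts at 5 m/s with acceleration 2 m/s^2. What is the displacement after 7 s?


Given: v0 = 5 m/s, a = 2 m/s^2, t = 7 s
Using s = v0*t + (1/2)*a*t^2
s = 5*7 + (1/2)*2*7^2
s = 35 + (1/2)*98
s = 35 + 49
s = 84

84 m


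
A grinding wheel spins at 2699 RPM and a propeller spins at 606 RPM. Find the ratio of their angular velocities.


Given: RPM_A = 2699, RPM_B = 606
omega = 2*pi*RPM/60, so omega_A/omega_B = RPM_A / RPM_B
omega_A/omega_B = 2699 / 606
omega_A/omega_B = 2699/606

2699/606


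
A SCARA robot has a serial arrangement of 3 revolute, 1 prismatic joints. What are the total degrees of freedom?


Given: serial robot with 3 revolute, 1 prismatic joints
DOF contribution per joint type: revolute=1, prismatic=1, spherical=3, fixed=0
DOF = 3*1 + 1*1
DOF = 4

4


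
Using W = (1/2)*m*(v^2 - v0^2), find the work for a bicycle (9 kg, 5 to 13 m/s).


Given: m = 9 kg, v0 = 5 m/s, v = 13 m/s
Using W = (1/2)*m*(v^2 - v0^2)
v^2 = 13^2 = 169
v0^2 = 5^2 = 25
v^2 - v0^2 = 169 - 25 = 144
W = (1/2)*9*144 = 648 J

648 J


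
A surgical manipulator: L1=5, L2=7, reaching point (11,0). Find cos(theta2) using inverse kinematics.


Given: L1 = 5, L2 = 7, target (x, y) = (11, 0)
Using cos(theta2) = (x^2 + y^2 - L1^2 - L2^2) / (2*L1*L2)
x^2 + y^2 = 11^2 + 0 = 121
L1^2 + L2^2 = 25 + 49 = 74
Numerator = 121 - 74 = 47
Denominator = 2*5*7 = 70
cos(theta2) = 47/70 = 47/70

47/70


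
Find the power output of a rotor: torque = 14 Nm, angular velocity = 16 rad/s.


Given: tau = 14 Nm, omega = 16 rad/s
Using P = tau * omega
P = 14 * 16
P = 224 W

224 W


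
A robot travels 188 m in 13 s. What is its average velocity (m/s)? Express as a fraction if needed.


Given: distance d = 188 m, time t = 13 s
Using v = d / t
v = 188 / 13
v = 188/13 m/s

188/13 m/s


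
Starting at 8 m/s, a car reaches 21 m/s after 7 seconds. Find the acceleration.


Given: initial velocity v0 = 8 m/s, final velocity v = 21 m/s, time t = 7 s
Using a = (v - v0) / t
a = (21 - 8) / 7
a = 13 / 7
a = 13/7 m/s^2

13/7 m/s^2


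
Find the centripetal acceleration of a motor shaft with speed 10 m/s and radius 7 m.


Given: v = 10 m/s, r = 7 m
Using a_c = v^2 / r
a_c = 10^2 / 7
a_c = 100 / 7
a_c = 100/7 m/s^2

100/7 m/s^2


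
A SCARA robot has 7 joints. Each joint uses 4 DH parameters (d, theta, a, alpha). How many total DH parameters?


Given: 7 joints, 4 DH parameters per joint (d, theta, a, alpha)
Total DH parameters = number_of_joints * 4
Total = 7 * 4
Total = 28

28


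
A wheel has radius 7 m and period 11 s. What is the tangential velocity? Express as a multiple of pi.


Given: radius r = 7 m, period T = 11 s
Using v = 2*pi*r / T
v = 2*pi*7 / 11
v = 14*pi / 11
v = 14/11*pi m/s

14/11*pi m/s


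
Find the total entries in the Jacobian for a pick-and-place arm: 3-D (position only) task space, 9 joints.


Given: task space dimension = 3, joints = 9
Jacobian is a 3 x 9 matrix
Total entries = rows * columns
Total = 3 * 9
Total = 27

27


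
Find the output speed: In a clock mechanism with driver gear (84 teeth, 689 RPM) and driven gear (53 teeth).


Given: N1 = 84 teeth, w1 = 689 RPM, N2 = 53 teeth
Using N1*w1 = N2*w2
w2 = N1*w1 / N2
w2 = 84*689 / 53
w2 = 57876 / 53
w2 = 1092 RPM

1092 RPM


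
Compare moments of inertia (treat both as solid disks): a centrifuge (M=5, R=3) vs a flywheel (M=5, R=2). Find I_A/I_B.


Given: M1=5 kg, R1=3 m, M2=5 kg, R2=2 m
For a disk: I = (1/2)*M*R^2, so I_A/I_B = (M1*R1^2)/(M2*R2^2)
M1*R1^2 = 5*9 = 45
M2*R2^2 = 5*4 = 20
I_A/I_B = 45/20 = 9/4

9/4


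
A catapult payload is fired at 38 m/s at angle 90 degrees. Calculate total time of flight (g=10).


Given: v0 = 38 m/s, theta = 90 deg, g = 10 m/s^2
sin(90) = 1
Using T = 2*v0*sin(theta) / g
T = 2*38*1 / 10
T = 76 / 10
T = 38/5 s

38/5 s


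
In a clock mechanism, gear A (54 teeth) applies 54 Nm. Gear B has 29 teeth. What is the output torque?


Given: N1 = 54, N2 = 29, T1 = 54 Nm
Using T2/T1 = N2/N1
T2 = T1 * N2 / N1
T2 = 54 * 29 / 54
T2 = 1566 / 54
T2 = 29 Nm

29 Nm


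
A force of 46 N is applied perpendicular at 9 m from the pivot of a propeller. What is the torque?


Given: F = 46 N, r = 9 m, angle = 90 deg (perpendicular)
Using tau = F * r * sin(90)
sin(90) = 1
tau = 46 * 9 * 1
tau = 414 Nm

414 Nm


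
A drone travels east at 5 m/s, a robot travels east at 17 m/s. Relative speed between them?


Given: v_A = 5 m/s east, v_B = 17 m/s east
Both move in the same direction; relative speed = |v_A - v_B|
|5 - 17| = |-12|
= 12 m/s

12 m/s


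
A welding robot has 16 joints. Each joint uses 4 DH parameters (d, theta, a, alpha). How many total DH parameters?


Given: 16 joints, 4 DH parameters per joint (d, theta, a, alpha)
Total DH parameters = number_of_joints * 4
Total = 16 * 4
Total = 64

64


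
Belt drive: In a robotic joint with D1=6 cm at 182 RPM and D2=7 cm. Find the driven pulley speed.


Given: D1 = 6 cm, w1 = 182 RPM, D2 = 7 cm
Using D1*w1 = D2*w2
w2 = D1*w1 / D2
w2 = 6*182 / 7
w2 = 1092 / 7
w2 = 156 RPM

156 RPM


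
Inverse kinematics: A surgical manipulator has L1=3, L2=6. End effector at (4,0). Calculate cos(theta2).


Given: L1 = 3, L2 = 6, target (x, y) = (4, 0)
Using cos(theta2) = (x^2 + y^2 - L1^2 - L2^2) / (2*L1*L2)
x^2 + y^2 = 4^2 + 0 = 16
L1^2 + L2^2 = 9 + 36 = 45
Numerator = 16 - 45 = -29
Denominator = 2*3*6 = 36
cos(theta2) = -29/36 = -29/36

-29/36


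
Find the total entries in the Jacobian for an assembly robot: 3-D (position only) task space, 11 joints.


Given: task space dimension = 3, joints = 11
Jacobian is a 3 x 11 matrix
Total entries = rows * columns
Total = 3 * 11
Total = 33

33


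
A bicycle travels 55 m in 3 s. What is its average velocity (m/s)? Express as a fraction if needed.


Given: distance d = 55 m, time t = 3 s
Using v = d / t
v = 55 / 3
v = 55/3 m/s

55/3 m/s


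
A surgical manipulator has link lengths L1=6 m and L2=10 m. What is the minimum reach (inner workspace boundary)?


Given: L1 = 6 m, L2 = 10 m
For a 2-link planar arm, min reach = |L1 - L2| (second link folded back)
Min reach = |6 - 10|
Min reach = 4 m

4 m


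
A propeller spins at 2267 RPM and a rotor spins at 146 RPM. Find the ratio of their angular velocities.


Given: RPM_A = 2267, RPM_B = 146
omega = 2*pi*RPM/60, so omega_A/omega_B = RPM_A / RPM_B
omega_A/omega_B = 2267 / 146
omega_A/omega_B = 2267/146

2267/146


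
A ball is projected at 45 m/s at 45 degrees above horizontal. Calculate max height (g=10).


Given: v0 = 45 m/s, theta = 45 deg, g = 10 m/s^2
sin^2(45) = 1/2
Using H = v0^2 * sin^2(theta) / (2*g)
H = 45^2 * 1/2 / (2*10)
H = 2025 * 1/2 / 20
H = 2025/2 / 20
H = 405/8 m

405/8 m


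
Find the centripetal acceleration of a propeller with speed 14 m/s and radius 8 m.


Given: v = 14 m/s, r = 8 m
Using a_c = v^2 / r
a_c = 14^2 / 8
a_c = 196 / 8
a_c = 49/2 m/s^2

49/2 m/s^2


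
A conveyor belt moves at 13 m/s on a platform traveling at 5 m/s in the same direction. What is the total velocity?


Given: object velocity = 13 m/s, platform velocity = 5 m/s (same direction)
Using classical velocity addition: v_total = v_object + v_platform
v_total = 13 + 5
v_total = 18 m/s

18 m/s


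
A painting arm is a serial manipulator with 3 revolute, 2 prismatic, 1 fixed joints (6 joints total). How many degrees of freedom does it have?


Given: serial robot with 3 revolute, 2 prismatic, 1 fixed joints
DOF contribution per joint type: revolute=1, prismatic=1, spherical=3, fixed=0
DOF = 3*1 + 2*1 + 1*0
DOF = 5

5


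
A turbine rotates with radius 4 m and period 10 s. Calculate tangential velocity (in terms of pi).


Given: radius r = 4 m, period T = 10 s
Using v = 2*pi*r / T
v = 2*pi*4 / 10
v = 8*pi / 10
v = 4/5*pi m/s

4/5*pi m/s


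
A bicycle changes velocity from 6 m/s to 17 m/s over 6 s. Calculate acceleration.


Given: initial velocity v0 = 6 m/s, final velocity v = 17 m/s, time t = 6 s
Using a = (v - v0) / t
a = (17 - 6) / 6
a = 11 / 6
a = 11/6 m/s^2

11/6 m/s^2


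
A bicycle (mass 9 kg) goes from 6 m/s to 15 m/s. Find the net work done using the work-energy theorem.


Given: m = 9 kg, v0 = 6 m/s, v = 15 m/s
Using W = (1/2)*m*(v^2 - v0^2)
v^2 = 15^2 = 225
v0^2 = 6^2 = 36
v^2 - v0^2 = 225 - 36 = 189
W = (1/2)*9*189 = 1701/2 J

1701/2 J


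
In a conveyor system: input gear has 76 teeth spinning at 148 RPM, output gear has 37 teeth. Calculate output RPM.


Given: N1 = 76 teeth, w1 = 148 RPM, N2 = 37 teeth
Using N1*w1 = N2*w2
w2 = N1*w1 / N2
w2 = 76*148 / 37
w2 = 11248 / 37
w2 = 304 RPM

304 RPM


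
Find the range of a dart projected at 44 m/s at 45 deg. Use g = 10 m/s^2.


Given: v0 = 44 m/s, theta = 45 deg, g = 10 m/s^2
sin(2*45) = sin(90) = 1
Using R = v0^2 * sin(2*theta) / g
R = 44^2 * 1 / 10
R = 1936 / 10
R = 968/5 m

968/5 m


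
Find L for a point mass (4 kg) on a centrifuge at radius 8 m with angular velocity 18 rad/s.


Given: m = 4 kg, r = 8 m, omega = 18 rad/s
For a point mass: I = m*r^2
I = 4*8^2 = 4*64 = 256
L = I*omega = 256*18
L = 4608 kg*m^2/s

4608 kg*m^2/s


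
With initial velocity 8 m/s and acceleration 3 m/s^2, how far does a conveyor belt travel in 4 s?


Given: v0 = 8 m/s, a = 3 m/s^2, t = 4 s
Using s = v0*t + (1/2)*a*t^2
s = 8*4 + (1/2)*3*4^2
s = 32 + (1/2)*48
s = 32 + 24
s = 56

56 m


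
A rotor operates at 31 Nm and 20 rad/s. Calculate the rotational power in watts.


Given: tau = 31 Nm, omega = 20 rad/s
Using P = tau * omega
P = 31 * 20
P = 620 W

620 W


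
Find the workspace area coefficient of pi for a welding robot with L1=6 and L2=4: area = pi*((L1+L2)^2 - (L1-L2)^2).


Given: L1 = 6, L2 = 4
(L1+L2)^2 = (10)^2 = 100
(L1-L2)^2 = (2)^2 = 4
Difference = 100 - 4 = 96
This equals 4*L1*L2 = 4*6*4 = 96
Workspace area = 96*pi

96


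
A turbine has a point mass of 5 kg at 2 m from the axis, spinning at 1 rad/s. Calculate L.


Given: m = 5 kg, r = 2 m, omega = 1 rad/s
For a point mass: I = m*r^2
I = 5*2^2 = 5*4 = 20
L = I*omega = 20*1
L = 20 kg*m^2/s

20 kg*m^2/s


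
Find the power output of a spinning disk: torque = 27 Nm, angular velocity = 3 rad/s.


Given: tau = 27 Nm, omega = 3 rad/s
Using P = tau * omega
P = 27 * 3
P = 81 W

81 W


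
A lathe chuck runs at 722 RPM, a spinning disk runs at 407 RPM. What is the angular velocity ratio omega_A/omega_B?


Given: RPM_A = 722, RPM_B = 407
omega = 2*pi*RPM/60, so omega_A/omega_B = RPM_A / RPM_B
omega_A/omega_B = 722 / 407
omega_A/omega_B = 722/407

722/407


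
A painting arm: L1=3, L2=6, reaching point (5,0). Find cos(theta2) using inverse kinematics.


Given: L1 = 3, L2 = 6, target (x, y) = (5, 0)
Using cos(theta2) = (x^2 + y^2 - L1^2 - L2^2) / (2*L1*L2)
x^2 + y^2 = 5^2 + 0 = 25
L1^2 + L2^2 = 9 + 36 = 45
Numerator = 25 - 45 = -20
Denominator = 2*3*6 = 36
cos(theta2) = -20/36 = -5/9

-5/9


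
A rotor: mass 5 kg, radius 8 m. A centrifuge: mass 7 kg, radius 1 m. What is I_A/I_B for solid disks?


Given: M1=5 kg, R1=8 m, M2=7 kg, R2=1 m
For a disk: I = (1/2)*M*R^2, so I_A/I_B = (M1*R1^2)/(M2*R2^2)
M1*R1^2 = 5*64 = 320
M2*R2^2 = 7*1 = 7
I_A/I_B = 320/7 = 320/7

320/7


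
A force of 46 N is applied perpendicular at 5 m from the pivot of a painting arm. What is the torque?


Given: F = 46 N, r = 5 m, angle = 90 deg (perpendicular)
Using tau = F * r * sin(90)
sin(90) = 1
tau = 46 * 5 * 1
tau = 230 Nm

230 Nm


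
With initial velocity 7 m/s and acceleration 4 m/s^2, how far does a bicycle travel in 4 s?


Given: v0 = 7 m/s, a = 4 m/s^2, t = 4 s
Using s = v0*t + (1/2)*a*t^2
s = 7*4 + (1/2)*4*4^2
s = 28 + (1/2)*64
s = 28 + 32
s = 60

60 m


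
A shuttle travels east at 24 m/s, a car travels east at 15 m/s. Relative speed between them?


Given: v_A = 24 m/s east, v_B = 15 m/s east
Both move in the same direction; relative speed = |v_A - v_B|
|24 - 15| = |9|
= 9 m/s

9 m/s


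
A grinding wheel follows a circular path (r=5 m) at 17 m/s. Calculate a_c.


Given: v = 17 m/s, r = 5 m
Using a_c = v^2 / r
a_c = 17^2 / 5
a_c = 289 / 5
a_c = 289/5 m/s^2

289/5 m/s^2


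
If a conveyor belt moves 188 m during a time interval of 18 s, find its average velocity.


Given: distance d = 188 m, time t = 18 s
Using v = d / t
v = 188 / 18
v = 94/9 m/s

94/9 m/s


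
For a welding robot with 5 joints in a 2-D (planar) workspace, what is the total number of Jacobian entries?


Given: task space dimension = 2, joints = 5
Jacobian is a 2 x 5 matrix
Total entries = rows * columns
Total = 2 * 5
Total = 10

10


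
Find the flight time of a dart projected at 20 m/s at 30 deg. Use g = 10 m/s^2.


Given: v0 = 20 m/s, theta = 30 deg, g = 10 m/s^2
sin(30) = 1/2
Using T = 2*v0*sin(theta) / g
T = 2*20*1/2 / 10
T = 20 / 10
T = 2 s

2 s


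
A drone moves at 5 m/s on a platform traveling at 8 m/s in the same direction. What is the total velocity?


Given: object velocity = 5 m/s, platform velocity = 8 m/s (same direction)
Using classical velocity addition: v_total = v_object + v_platform
v_total = 5 + 8
v_total = 13 m/s

13 m/s


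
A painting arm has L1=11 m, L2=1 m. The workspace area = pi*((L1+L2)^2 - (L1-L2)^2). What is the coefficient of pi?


Given: L1 = 11, L2 = 1
(L1+L2)^2 = (12)^2 = 144
(L1-L2)^2 = (10)^2 = 100
Difference = 144 - 100 = 44
This equals 4*L1*L2 = 4*11*1 = 44
Workspace area = 44*pi

44


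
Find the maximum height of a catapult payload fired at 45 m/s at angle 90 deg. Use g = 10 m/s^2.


Given: v0 = 45 m/s, theta = 90 deg, g = 10 m/s^2
sin^2(90) = 1
Using H = v0^2 * sin^2(theta) / (2*g)
H = 45^2 * 1 / (2*10)
H = 2025 * 1 / 20
H = 2025 / 20
H = 405/4 m

405/4 m


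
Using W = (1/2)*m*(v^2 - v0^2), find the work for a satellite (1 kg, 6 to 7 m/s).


Given: m = 1 kg, v0 = 6 m/s, v = 7 m/s
Using W = (1/2)*m*(v^2 - v0^2)
v^2 = 7^2 = 49
v0^2 = 6^2 = 36
v^2 - v0^2 = 49 - 36 = 13
W = (1/2)*1*13 = 13/2 J

13/2 J


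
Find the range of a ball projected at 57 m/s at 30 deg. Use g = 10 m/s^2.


Given: v0 = 57 m/s, theta = 30 deg, g = 10 m/s^2
sin(2*30) = sin(60) = sqrt(3)/2
Using R = v0^2 * sin(2*theta) / g
R = 57^2 * (sqrt(3)/2) / 10
R = 3249 * sqrt(3) / 20
R = 3249/20*sqrt(3) m

3249/20*sqrt(3) m


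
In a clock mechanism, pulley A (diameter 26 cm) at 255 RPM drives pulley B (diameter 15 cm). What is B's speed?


Given: D1 = 26 cm, w1 = 255 RPM, D2 = 15 cm
Using D1*w1 = D2*w2
w2 = D1*w1 / D2
w2 = 26*255 / 15
w2 = 6630 / 15
w2 = 442 RPM

442 RPM


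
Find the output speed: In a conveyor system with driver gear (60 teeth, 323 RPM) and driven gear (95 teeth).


Given: N1 = 60 teeth, w1 = 323 RPM, N2 = 95 teeth
Using N1*w1 = N2*w2
w2 = N1*w1 / N2
w2 = 60*323 / 95
w2 = 19380 / 95
w2 = 204 RPM

204 RPM


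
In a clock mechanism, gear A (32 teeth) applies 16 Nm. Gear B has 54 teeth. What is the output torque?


Given: N1 = 32, N2 = 54, T1 = 16 Nm
Using T2/T1 = N2/N1
T2 = T1 * N2 / N1
T2 = 16 * 54 / 32
T2 = 864 / 32
T2 = 27 Nm

27 Nm


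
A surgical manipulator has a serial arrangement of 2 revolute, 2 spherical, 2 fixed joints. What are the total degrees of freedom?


Given: serial robot with 2 revolute, 2 spherical, 2 fixed joints
DOF contribution per joint type: revolute=1, prismatic=1, spherical=3, fixed=0
DOF = 2*1 + 2*3 + 2*0
DOF = 8

8


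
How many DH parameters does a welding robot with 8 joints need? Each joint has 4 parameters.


Given: 8 joints, 4 DH parameters per joint (d, theta, a, alpha)
Total DH parameters = number_of_joints * 4
Total = 8 * 4
Total = 32

32


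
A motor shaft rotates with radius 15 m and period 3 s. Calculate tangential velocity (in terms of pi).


Given: radius r = 15 m, period T = 3 s
Using v = 2*pi*r / T
v = 2*pi*15 / 3
v = 30*pi / 3
v = 10*pi m/s

10*pi m/s


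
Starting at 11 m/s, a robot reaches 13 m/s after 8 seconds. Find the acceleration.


Given: initial velocity v0 = 11 m/s, final velocity v = 13 m/s, time t = 8 s
Using a = (v - v0) / t
a = (13 - 11) / 8
a = 2 / 8
a = 1/4 m/s^2

1/4 m/s^2


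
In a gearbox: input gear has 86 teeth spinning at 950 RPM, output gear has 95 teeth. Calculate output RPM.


Given: N1 = 86 teeth, w1 = 950 RPM, N2 = 95 teeth
Using N1*w1 = N2*w2
w2 = N1*w1 / N2
w2 = 86*950 / 95
w2 = 81700 / 95
w2 = 860 RPM

860 RPM


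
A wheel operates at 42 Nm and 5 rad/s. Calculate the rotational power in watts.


Given: tau = 42 Nm, omega = 5 rad/s
Using P = tau * omega
P = 42 * 5
P = 210 W

210 W


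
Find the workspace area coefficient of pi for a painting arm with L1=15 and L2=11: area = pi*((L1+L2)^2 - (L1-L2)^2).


Given: L1 = 15, L2 = 11
(L1+L2)^2 = (26)^2 = 676
(L1-L2)^2 = (4)^2 = 16
Difference = 676 - 16 = 660
This equals 4*L1*L2 = 4*15*11 = 660
Workspace area = 660*pi

660


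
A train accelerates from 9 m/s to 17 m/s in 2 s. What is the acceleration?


Given: initial velocity v0 = 9 m/s, final velocity v = 17 m/s, time t = 2 s
Using a = (v - v0) / t
a = (17 - 9) / 2
a = 8 / 2
a = 4 m/s^2

4 m/s^2


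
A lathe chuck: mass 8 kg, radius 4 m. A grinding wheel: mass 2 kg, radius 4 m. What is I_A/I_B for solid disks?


Given: M1=8 kg, R1=4 m, M2=2 kg, R2=4 m
For a disk: I = (1/2)*M*R^2, so I_A/I_B = (M1*R1^2)/(M2*R2^2)
M1*R1^2 = 8*16 = 128
M2*R2^2 = 2*16 = 32
I_A/I_B = 128/32 = 4

4


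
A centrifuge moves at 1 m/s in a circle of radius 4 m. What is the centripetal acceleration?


Given: v = 1 m/s, r = 4 m
Using a_c = v^2 / r
a_c = 1^2 / 4
a_c = 1 / 4
a_c = 1/4 m/s^2

1/4 m/s^2


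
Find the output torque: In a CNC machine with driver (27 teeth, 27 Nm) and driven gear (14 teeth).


Given: N1 = 27, N2 = 14, T1 = 27 Nm
Using T2/T1 = N2/N1
T2 = T1 * N2 / N1
T2 = 27 * 14 / 27
T2 = 378 / 27
T2 = 14 Nm

14 Nm


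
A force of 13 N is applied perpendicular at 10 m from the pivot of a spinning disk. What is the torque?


Given: F = 13 N, r = 10 m, angle = 90 deg (perpendicular)
Using tau = F * r * sin(90)
sin(90) = 1
tau = 13 * 10 * 1
tau = 130 Nm

130 Nm


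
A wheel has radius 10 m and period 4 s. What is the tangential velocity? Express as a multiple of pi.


Given: radius r = 10 m, period T = 4 s
Using v = 2*pi*r / T
v = 2*pi*10 / 4
v = 20*pi / 4
v = 5*pi m/s

5*pi m/s


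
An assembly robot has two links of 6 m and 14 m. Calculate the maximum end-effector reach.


Given: L1 = 6 m, L2 = 14 m
For a 2-link planar arm, max reach = L1 + L2 (fully extended)
Max reach = 6 + 14
Max reach = 20 m

20 m


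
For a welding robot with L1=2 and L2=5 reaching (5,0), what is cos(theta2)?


Given: L1 = 2, L2 = 5, target (x, y) = (5, 0)
Using cos(theta2) = (x^2 + y^2 - L1^2 - L2^2) / (2*L1*L2)
x^2 + y^2 = 5^2 + 0 = 25
L1^2 + L2^2 = 4 + 25 = 29
Numerator = 25 - 29 = -4
Denominator = 2*2*5 = 20
cos(theta2) = -4/20 = -1/5

-1/5


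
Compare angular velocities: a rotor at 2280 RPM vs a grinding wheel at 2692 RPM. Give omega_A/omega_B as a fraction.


Given: RPM_A = 2280, RPM_B = 2692
omega = 2*pi*RPM/60, so omega_A/omega_B = RPM_A / RPM_B
omega_A/omega_B = 2280 / 2692
omega_A/omega_B = 570/673

570/673


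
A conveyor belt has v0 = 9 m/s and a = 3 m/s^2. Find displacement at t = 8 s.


Given: v0 = 9 m/s, a = 3 m/s^2, t = 8 s
Using s = v0*t + (1/2)*a*t^2
s = 9*8 + (1/2)*3*8^2
s = 72 + (1/2)*192
s = 72 + 96
s = 168

168 m


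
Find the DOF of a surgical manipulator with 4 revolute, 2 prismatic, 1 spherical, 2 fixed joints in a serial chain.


Given: serial robot with 4 revolute, 2 prismatic, 1 spherical, 2 fixed joints
DOF contribution per joint type: revolute=1, prismatic=1, spherical=3, fixed=0
DOF = 4*1 + 2*1 + 1*3 + 2*0
DOF = 9

9


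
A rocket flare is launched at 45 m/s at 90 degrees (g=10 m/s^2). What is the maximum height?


Given: v0 = 45 m/s, theta = 90 deg, g = 10 m/s^2
sin^2(90) = 1
Using H = v0^2 * sin^2(theta) / (2*g)
H = 45^2 * 1 / (2*10)
H = 2025 * 1 / 20
H = 2025 / 20
H = 405/4 m

405/4 m


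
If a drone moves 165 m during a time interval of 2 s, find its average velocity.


Given: distance d = 165 m, time t = 2 s
Using v = d / t
v = 165 / 2
v = 165/2 m/s

165/2 m/s


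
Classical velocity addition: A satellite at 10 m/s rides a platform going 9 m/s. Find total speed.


Given: object velocity = 10 m/s, platform velocity = 9 m/s (same direction)
Using classical velocity addition: v_total = v_object + v_platform
v_total = 10 + 9
v_total = 19 m/s

19 m/s


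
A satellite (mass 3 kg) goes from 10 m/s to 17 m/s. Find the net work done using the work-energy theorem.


Given: m = 3 kg, v0 = 10 m/s, v = 17 m/s
Using W = (1/2)*m*(v^2 - v0^2)
v^2 = 17^2 = 289
v0^2 = 10^2 = 100
v^2 - v0^2 = 289 - 100 = 189
W = (1/2)*3*189 = 567/2 J

567/2 J


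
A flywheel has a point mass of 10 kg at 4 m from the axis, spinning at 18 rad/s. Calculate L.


Given: m = 10 kg, r = 4 m, omega = 18 rad/s
For a point mass: I = m*r^2
I = 10*4^2 = 10*16 = 160
L = I*omega = 160*18
L = 2880 kg*m^2/s

2880 kg*m^2/s


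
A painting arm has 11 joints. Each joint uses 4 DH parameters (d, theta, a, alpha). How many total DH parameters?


Given: 11 joints, 4 DH parameters per joint (d, theta, a, alpha)
Total DH parameters = number_of_joints * 4
Total = 11 * 4
Total = 44

44


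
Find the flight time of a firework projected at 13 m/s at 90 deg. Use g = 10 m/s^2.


Given: v0 = 13 m/s, theta = 90 deg, g = 10 m/s^2
sin(90) = 1
Using T = 2*v0*sin(theta) / g
T = 2*13*1 / 10
T = 26 / 10
T = 13/5 s

13/5 s


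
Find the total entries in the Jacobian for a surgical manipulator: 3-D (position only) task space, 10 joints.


Given: task space dimension = 3, joints = 10
Jacobian is a 3 x 10 matrix
Total entries = rows * columns
Total = 3 * 10
Total = 30

30


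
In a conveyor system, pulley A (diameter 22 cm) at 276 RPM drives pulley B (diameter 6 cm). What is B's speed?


Given: D1 = 22 cm, w1 = 276 RPM, D2 = 6 cm
Using D1*w1 = D2*w2
w2 = D1*w1 / D2
w2 = 22*276 / 6
w2 = 6072 / 6
w2 = 1012 RPM

1012 RPM


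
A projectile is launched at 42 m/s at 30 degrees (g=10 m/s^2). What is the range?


Given: v0 = 42 m/s, theta = 30 deg, g = 10 m/s^2
sin(2*30) = sin(60) = sqrt(3)/2
Using R = v0^2 * sin(2*theta) / g
R = 42^2 * (sqrt(3)/2) / 10
R = 1764 * sqrt(3) / 20
R = 441/5*sqrt(3) m

441/5*sqrt(3) m


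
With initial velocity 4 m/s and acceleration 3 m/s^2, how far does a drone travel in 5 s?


Given: v0 = 4 m/s, a = 3 m/s^2, t = 5 s
Using s = v0*t + (1/2)*a*t^2
s = 4*5 + (1/2)*3*5^2
s = 20 + (1/2)*75
s = 20 + 75/2
s = 115/2

115/2 m


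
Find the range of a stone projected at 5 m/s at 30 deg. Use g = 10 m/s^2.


Given: v0 = 5 m/s, theta = 30 deg, g = 10 m/s^2
sin(2*30) = sin(60) = sqrt(3)/2
Using R = v0^2 * sin(2*theta) / g
R = 5^2 * (sqrt(3)/2) / 10
R = 25 * sqrt(3) / 20
R = 5/4*sqrt(3) m

5/4*sqrt(3) m


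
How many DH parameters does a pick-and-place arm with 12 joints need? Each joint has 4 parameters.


Given: 12 joints, 4 DH parameters per joint (d, theta, a, alpha)
Total DH parameters = number_of_joints * 4
Total = 12 * 4
Total = 48

48


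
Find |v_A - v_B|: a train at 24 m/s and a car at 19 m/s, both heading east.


Given: v_A = 24 m/s east, v_B = 19 m/s east
Both move in the same direction; relative speed = |v_A - v_B|
|24 - 19| = |5|
= 5 m/s

5 m/s


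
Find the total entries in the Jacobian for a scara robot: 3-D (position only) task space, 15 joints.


Given: task space dimension = 3, joints = 15
Jacobian is a 3 x 15 matrix
Total entries = rows * columns
Total = 3 * 15
Total = 45

45


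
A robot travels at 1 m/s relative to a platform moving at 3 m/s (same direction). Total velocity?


Given: object velocity = 1 m/s, platform velocity = 3 m/s (same direction)
Using classical velocity addition: v_total = v_object + v_platform
v_total = 1 + 3
v_total = 4 m/s

4 m/s


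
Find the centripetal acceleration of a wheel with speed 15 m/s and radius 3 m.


Given: v = 15 m/s, r = 3 m
Using a_c = v^2 / r
a_c = 15^2 / 3
a_c = 225 / 3
a_c = 75 m/s^2

75 m/s^2


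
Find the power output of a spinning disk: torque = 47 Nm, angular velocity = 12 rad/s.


Given: tau = 47 Nm, omega = 12 rad/s
Using P = tau * omega
P = 47 * 12
P = 564 W

564 W


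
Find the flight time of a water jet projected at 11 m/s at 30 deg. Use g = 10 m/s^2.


Given: v0 = 11 m/s, theta = 30 deg, g = 10 m/s^2
sin(30) = 1/2
Using T = 2*v0*sin(theta) / g
T = 2*11*1/2 / 10
T = 11 / 10
T = 11/10 s

11/10 s


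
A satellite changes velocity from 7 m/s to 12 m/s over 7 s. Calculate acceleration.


Given: initial velocity v0 = 7 m/s, final velocity v = 12 m/s, time t = 7 s
Using a = (v - v0) / t
a = (12 - 7) / 7
a = 5 / 7
a = 5/7 m/s^2

5/7 m/s^2


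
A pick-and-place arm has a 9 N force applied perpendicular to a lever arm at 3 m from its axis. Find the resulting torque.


Given: F = 9 N, r = 3 m, angle = 90 deg (perpendicular)
Using tau = F * r * sin(90)
sin(90) = 1
tau = 9 * 3 * 1
tau = 27 Nm

27 Nm


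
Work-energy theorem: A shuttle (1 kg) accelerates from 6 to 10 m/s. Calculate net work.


Given: m = 1 kg, v0 = 6 m/s, v = 10 m/s
Using W = (1/2)*m*(v^2 - v0^2)
v^2 = 10^2 = 100
v0^2 = 6^2 = 36
v^2 - v0^2 = 100 - 36 = 64
W = (1/2)*1*64 = 32 J

32 J


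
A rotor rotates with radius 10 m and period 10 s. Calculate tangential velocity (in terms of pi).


Given: radius r = 10 m, period T = 10 s
Using v = 2*pi*r / T
v = 2*pi*10 / 10
v = 20*pi / 10
v = 2*pi m/s

2*pi m/s


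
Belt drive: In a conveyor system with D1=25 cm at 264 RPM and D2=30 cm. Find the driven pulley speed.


Given: D1 = 25 cm, w1 = 264 RPM, D2 = 30 cm
Using D1*w1 = D2*w2
w2 = D1*w1 / D2
w2 = 25*264 / 30
w2 = 6600 / 30
w2 = 220 RPM

220 RPM


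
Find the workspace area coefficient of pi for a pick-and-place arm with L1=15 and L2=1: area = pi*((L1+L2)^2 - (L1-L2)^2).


Given: L1 = 15, L2 = 1
(L1+L2)^2 = (16)^2 = 256
(L1-L2)^2 = (14)^2 = 196
Difference = 256 - 196 = 60
This equals 4*L1*L2 = 4*15*1 = 60
Workspace area = 60*pi

60


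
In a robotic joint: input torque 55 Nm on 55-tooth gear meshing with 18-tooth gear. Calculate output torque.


Given: N1 = 55, N2 = 18, T1 = 55 Nm
Using T2/T1 = N2/N1
T2 = T1 * N2 / N1
T2 = 55 * 18 / 55
T2 = 990 / 55
T2 = 18 Nm

18 Nm


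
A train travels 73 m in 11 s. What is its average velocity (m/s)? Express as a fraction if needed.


Given: distance d = 73 m, time t = 11 s
Using v = d / t
v = 73 / 11
v = 73/11 m/s

73/11 m/s


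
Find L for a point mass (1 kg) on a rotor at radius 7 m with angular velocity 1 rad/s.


Given: m = 1 kg, r = 7 m, omega = 1 rad/s
For a point mass: I = m*r^2
I = 1*7^2 = 1*49 = 49
L = I*omega = 49*1
L = 49 kg*m^2/s

49 kg*m^2/s


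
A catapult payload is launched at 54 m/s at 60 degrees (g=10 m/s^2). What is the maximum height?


Given: v0 = 54 m/s, theta = 60 deg, g = 10 m/s^2
sin^2(60) = 3/4
Using H = v0^2 * sin^2(theta) / (2*g)
H = 54^2 * 3/4 / (2*10)
H = 2916 * 3/4 / 20
H = 2187 / 20
H = 2187/20 m

2187/20 m


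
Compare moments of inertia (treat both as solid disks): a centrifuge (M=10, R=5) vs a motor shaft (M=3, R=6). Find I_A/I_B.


Given: M1=10 kg, R1=5 m, M2=3 kg, R2=6 m
For a disk: I = (1/2)*M*R^2, so I_A/I_B = (M1*R1^2)/(M2*R2^2)
M1*R1^2 = 10*25 = 250
M2*R2^2 = 3*36 = 108
I_A/I_B = 250/108 = 125/54

125/54


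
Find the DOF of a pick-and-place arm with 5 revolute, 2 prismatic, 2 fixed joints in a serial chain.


Given: serial robot with 5 revolute, 2 prismatic, 2 fixed joints
DOF contribution per joint type: revolute=1, prismatic=1, spherical=3, fixed=0
DOF = 5*1 + 2*1 + 2*0
DOF = 7

7


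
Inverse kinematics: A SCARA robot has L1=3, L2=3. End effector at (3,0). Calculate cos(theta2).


Given: L1 = 3, L2 = 3, target (x, y) = (3, 0)
Using cos(theta2) = (x^2 + y^2 - L1^2 - L2^2) / (2*L1*L2)
x^2 + y^2 = 3^2 + 0 = 9
L1^2 + L2^2 = 9 + 9 = 18
Numerator = 9 - 18 = -9
Denominator = 2*3*3 = 18
cos(theta2) = -9/18 = -1/2

-1/2


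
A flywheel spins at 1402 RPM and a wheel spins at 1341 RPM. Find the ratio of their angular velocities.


Given: RPM_A = 1402, RPM_B = 1341
omega = 2*pi*RPM/60, so omega_A/omega_B = RPM_A / RPM_B
omega_A/omega_B = 1402 / 1341
omega_A/omega_B = 1402/1341

1402/1341


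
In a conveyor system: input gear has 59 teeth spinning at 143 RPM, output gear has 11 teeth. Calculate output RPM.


Given: N1 = 59 teeth, w1 = 143 RPM, N2 = 11 teeth
Using N1*w1 = N2*w2
w2 = N1*w1 / N2
w2 = 59*143 / 11
w2 = 8437 / 11
w2 = 767 RPM

767 RPM


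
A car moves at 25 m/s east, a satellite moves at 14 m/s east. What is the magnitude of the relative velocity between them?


Given: v_A = 25 m/s east, v_B = 14 m/s east
Both move in the same direction; relative speed = |v_A - v_B|
|25 - 14| = |11|
= 11 m/s

11 m/s


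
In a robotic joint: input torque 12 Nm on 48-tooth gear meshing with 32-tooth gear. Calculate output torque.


Given: N1 = 48, N2 = 32, T1 = 12 Nm
Using T2/T1 = N2/N1
T2 = T1 * N2 / N1
T2 = 12 * 32 / 48
T2 = 384 / 48
T2 = 8 Nm

8 Nm


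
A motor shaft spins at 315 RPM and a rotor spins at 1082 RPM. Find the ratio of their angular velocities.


Given: RPM_A = 315, RPM_B = 1082
omega = 2*pi*RPM/60, so omega_A/omega_B = RPM_A / RPM_B
omega_A/omega_B = 315 / 1082
omega_A/omega_B = 315/1082

315/1082


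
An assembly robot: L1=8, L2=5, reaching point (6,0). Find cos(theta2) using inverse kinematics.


Given: L1 = 8, L2 = 5, target (x, y) = (6, 0)
Using cos(theta2) = (x^2 + y^2 - L1^2 - L2^2) / (2*L1*L2)
x^2 + y^2 = 6^2 + 0 = 36
L1^2 + L2^2 = 64 + 25 = 89
Numerator = 36 - 89 = -53
Denominator = 2*8*5 = 80
cos(theta2) = -53/80 = -53/80

-53/80


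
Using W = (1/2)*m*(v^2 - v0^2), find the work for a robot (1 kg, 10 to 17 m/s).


Given: m = 1 kg, v0 = 10 m/s, v = 17 m/s
Using W = (1/2)*m*(v^2 - v0^2)
v^2 = 17^2 = 289
v0^2 = 10^2 = 100
v^2 - v0^2 = 289 - 100 = 189
W = (1/2)*1*189 = 189/2 J

189/2 J


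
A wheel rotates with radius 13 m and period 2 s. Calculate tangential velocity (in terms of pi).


Given: radius r = 13 m, period T = 2 s
Using v = 2*pi*r / T
v = 2*pi*13 / 2
v = 26*pi / 2
v = 13*pi m/s

13*pi m/s


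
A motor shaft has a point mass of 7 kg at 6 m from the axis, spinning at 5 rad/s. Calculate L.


Given: m = 7 kg, r = 6 m, omega = 5 rad/s
For a point mass: I = m*r^2
I = 7*6^2 = 7*36 = 252
L = I*omega = 252*5
L = 1260 kg*m^2/s

1260 kg*m^2/s


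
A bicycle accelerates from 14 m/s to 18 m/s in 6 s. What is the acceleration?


Given: initial velocity v0 = 14 m/s, final velocity v = 18 m/s, time t = 6 s
Using a = (v - v0) / t
a = (18 - 14) / 6
a = 4 / 6
a = 2/3 m/s^2

2/3 m/s^2


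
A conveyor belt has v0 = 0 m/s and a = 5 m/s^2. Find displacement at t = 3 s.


Given: v0 = 0 m/s, a = 5 m/s^2, t = 3 s
Using s = v0*t + (1/2)*a*t^2
s = 0*3 + (1/2)*5*3^2
s = 0 + (1/2)*45
s = 0 + 45/2
s = 45/2

45/2 m


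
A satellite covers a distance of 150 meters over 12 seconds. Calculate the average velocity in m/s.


Given: distance d = 150 m, time t = 12 s
Using v = d / t
v = 150 / 12
v = 25/2 m/s

25/2 m/s


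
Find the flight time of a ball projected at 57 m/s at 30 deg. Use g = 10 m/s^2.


Given: v0 = 57 m/s, theta = 30 deg, g = 10 m/s^2
sin(30) = 1/2
Using T = 2*v0*sin(theta) / g
T = 2*57*1/2 / 10
T = 57 / 10
T = 57/10 s

57/10 s


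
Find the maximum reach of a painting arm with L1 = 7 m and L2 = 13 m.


Given: L1 = 7 m, L2 = 13 m
For a 2-link planar arm, max reach = L1 + L2 (fully extended)
Max reach = 7 + 13
Max reach = 20 m

20 m


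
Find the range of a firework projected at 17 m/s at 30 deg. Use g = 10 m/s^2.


Given: v0 = 17 m/s, theta = 30 deg, g = 10 m/s^2
sin(2*30) = sin(60) = sqrt(3)/2
Using R = v0^2 * sin(2*theta) / g
R = 17^2 * (sqrt(3)/2) / 10
R = 289 * sqrt(3) / 20
R = 289/20*sqrt(3) m

289/20*sqrt(3) m


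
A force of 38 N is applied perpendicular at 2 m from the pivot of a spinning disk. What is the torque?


Given: F = 38 N, r = 2 m, angle = 90 deg (perpendicular)
Using tau = F * r * sin(90)
sin(90) = 1
tau = 38 * 2 * 1
tau = 76 Nm

76 Nm


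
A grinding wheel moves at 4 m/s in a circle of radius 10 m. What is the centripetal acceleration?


Given: v = 4 m/s, r = 10 m
Using a_c = v^2 / r
a_c = 4^2 / 10
a_c = 16 / 10
a_c = 8/5 m/s^2

8/5 m/s^2


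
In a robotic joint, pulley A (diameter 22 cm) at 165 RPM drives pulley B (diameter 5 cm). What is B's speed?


Given: D1 = 22 cm, w1 = 165 RPM, D2 = 5 cm
Using D1*w1 = D2*w2
w2 = D1*w1 / D2
w2 = 22*165 / 5
w2 = 3630 / 5
w2 = 726 RPM

726 RPM


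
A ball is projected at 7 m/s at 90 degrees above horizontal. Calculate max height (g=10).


Given: v0 = 7 m/s, theta = 90 deg, g = 10 m/s^2
sin^2(90) = 1
Using H = v0^2 * sin^2(theta) / (2*g)
H = 7^2 * 1 / (2*10)
H = 49 * 1 / 20
H = 49 / 20
H = 49/20 m

49/20 m


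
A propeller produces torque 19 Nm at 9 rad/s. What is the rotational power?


Given: tau = 19 Nm, omega = 9 rad/s
Using P = tau * omega
P = 19 * 9
P = 171 W

171 W


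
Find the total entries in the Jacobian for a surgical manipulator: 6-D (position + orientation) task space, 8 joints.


Given: task space dimension = 6, joints = 8
Jacobian is a 6 x 8 matrix
Total entries = rows * columns
Total = 6 * 8
Total = 48

48


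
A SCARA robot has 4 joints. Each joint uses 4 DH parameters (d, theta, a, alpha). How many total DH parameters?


Given: 4 joints, 4 DH parameters per joint (d, theta, a, alpha)
Total DH parameters = number_of_joints * 4
Total = 4 * 4
Total = 16

16


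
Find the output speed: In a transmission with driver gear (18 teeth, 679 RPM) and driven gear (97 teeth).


Given: N1 = 18 teeth, w1 = 679 RPM, N2 = 97 teeth
Using N1*w1 = N2*w2
w2 = N1*w1 / N2
w2 = 18*679 / 97
w2 = 12222 / 97
w2 = 126 RPM

126 RPM


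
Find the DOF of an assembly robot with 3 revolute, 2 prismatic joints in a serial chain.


Given: serial robot with 3 revolute, 2 prismatic joints
DOF contribution per joint type: revolute=1, prismatic=1, spherical=3, fixed=0
DOF = 3*1 + 2*1
DOF = 5

5


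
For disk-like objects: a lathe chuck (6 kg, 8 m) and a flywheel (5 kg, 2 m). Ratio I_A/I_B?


Given: M1=6 kg, R1=8 m, M2=5 kg, R2=2 m
For a disk: I = (1/2)*M*R^2, so I_A/I_B = (M1*R1^2)/(M2*R2^2)
M1*R1^2 = 6*64 = 384
M2*R2^2 = 5*4 = 20
I_A/I_B = 384/20 = 96/5

96/5


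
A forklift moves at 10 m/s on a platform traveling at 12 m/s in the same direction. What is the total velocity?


Given: object velocity = 10 m/s, platform velocity = 12 m/s (same direction)
Using classical velocity addition: v_total = v_object + v_platform
v_total = 10 + 12
v_total = 22 m/s

22 m/s


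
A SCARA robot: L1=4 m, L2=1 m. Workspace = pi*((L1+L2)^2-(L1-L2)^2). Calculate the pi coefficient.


Given: L1 = 4, L2 = 1
(L1+L2)^2 = (5)^2 = 25
(L1-L2)^2 = (3)^2 = 9
Difference = 25 - 9 = 16
This equals 4*L1*L2 = 4*4*1 = 16
Workspace area = 16*pi

16


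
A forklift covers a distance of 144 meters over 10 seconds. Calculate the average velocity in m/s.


Given: distance d = 144 m, time t = 10 s
Using v = d / t
v = 144 / 10
v = 72/5 m/s

72/5 m/s


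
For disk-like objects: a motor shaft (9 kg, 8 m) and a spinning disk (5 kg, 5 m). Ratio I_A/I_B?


Given: M1=9 kg, R1=8 m, M2=5 kg, R2=5 m
For a disk: I = (1/2)*M*R^2, so I_A/I_B = (M1*R1^2)/(M2*R2^2)
M1*R1^2 = 9*64 = 576
M2*R2^2 = 5*25 = 125
I_A/I_B = 576/125 = 576/125

576/125


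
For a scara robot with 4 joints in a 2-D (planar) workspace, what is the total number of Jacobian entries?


Given: task space dimension = 2, joints = 4
Jacobian is a 2 x 4 matrix
Total entries = rows * columns
Total = 2 * 4
Total = 8

8


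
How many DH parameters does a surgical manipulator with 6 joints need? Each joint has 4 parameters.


Given: 6 joints, 4 DH parameters per joint (d, theta, a, alpha)
Total DH parameters = number_of_joints * 4
Total = 6 * 4
Total = 24

24


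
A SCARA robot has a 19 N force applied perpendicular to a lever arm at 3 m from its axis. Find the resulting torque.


Given: F = 19 N, r = 3 m, angle = 90 deg (perpendicular)
Using tau = F * r * sin(90)
sin(90) = 1
tau = 19 * 3 * 1
tau = 57 Nm

57 Nm


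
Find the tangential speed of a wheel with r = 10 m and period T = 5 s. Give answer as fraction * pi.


Given: radius r = 10 m, period T = 5 s
Using v = 2*pi*r / T
v = 2*pi*10 / 5
v = 20*pi / 5
v = 4*pi m/s

4*pi m/s


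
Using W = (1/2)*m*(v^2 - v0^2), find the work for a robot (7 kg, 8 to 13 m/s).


Given: m = 7 kg, v0 = 8 m/s, v = 13 m/s
Using W = (1/2)*m*(v^2 - v0^2)
v^2 = 13^2 = 169
v0^2 = 8^2 = 64
v^2 - v0^2 = 169 - 64 = 105
W = (1/2)*7*105 = 735/2 J

735/2 J


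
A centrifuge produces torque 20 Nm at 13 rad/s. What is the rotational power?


Given: tau = 20 Nm, omega = 13 rad/s
Using P = tau * omega
P = 20 * 13
P = 260 W

260 W


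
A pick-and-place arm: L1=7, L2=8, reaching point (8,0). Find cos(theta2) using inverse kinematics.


Given: L1 = 7, L2 = 8, target (x, y) = (8, 0)
Using cos(theta2) = (x^2 + y^2 - L1^2 - L2^2) / (2*L1*L2)
x^2 + y^2 = 8^2 + 0 = 64
L1^2 + L2^2 = 49 + 64 = 113
Numerator = 64 - 113 = -49
Denominator = 2*7*8 = 112
cos(theta2) = -49/112 = -7/16

-7/16


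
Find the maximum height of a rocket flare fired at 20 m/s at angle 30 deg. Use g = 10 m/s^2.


Given: v0 = 20 m/s, theta = 30 deg, g = 10 m/s^2
sin^2(30) = 1/4
Using H = v0^2 * sin^2(theta) / (2*g)
H = 20^2 * 1/4 / (2*10)
H = 400 * 1/4 / 20
H = 100 / 20
H = 5 m

5 m


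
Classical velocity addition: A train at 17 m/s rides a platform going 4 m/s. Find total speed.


Given: object velocity = 17 m/s, platform velocity = 4 m/s (same direction)
Using classical velocity addition: v_total = v_object + v_platform
v_total = 17 + 4
v_total = 21 m/s

21 m/s


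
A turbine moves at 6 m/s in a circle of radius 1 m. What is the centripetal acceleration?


Given: v = 6 m/s, r = 1 m
Using a_c = v^2 / r
a_c = 6^2 / 1
a_c = 36 / 1
a_c = 36 m/s^2

36 m/s^2


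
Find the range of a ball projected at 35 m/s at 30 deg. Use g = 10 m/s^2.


Given: v0 = 35 m/s, theta = 30 deg, g = 10 m/s^2
sin(2*30) = sin(60) = sqrt(3)/2
Using R = v0^2 * sin(2*theta) / g
R = 35^2 * (sqrt(3)/2) / 10
R = 1225 * sqrt(3) / 20
R = 245/4*sqrt(3) m

245/4*sqrt(3) m


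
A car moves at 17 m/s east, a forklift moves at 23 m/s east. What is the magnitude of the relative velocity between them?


Given: v_A = 17 m/s east, v_B = 23 m/s east
Both move in the same direction; relative speed = |v_A - v_B|
|17 - 23| = |-6|
= 6 m/s

6 m/s


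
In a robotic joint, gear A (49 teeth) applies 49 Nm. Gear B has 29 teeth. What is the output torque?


Given: N1 = 49, N2 = 29, T1 = 49 Nm
Using T2/T1 = N2/N1
T2 = T1 * N2 / N1
T2 = 49 * 29 / 49
T2 = 1421 / 49
T2 = 29 Nm

29 Nm


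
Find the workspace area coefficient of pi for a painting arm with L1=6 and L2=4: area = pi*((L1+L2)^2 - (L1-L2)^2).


Given: L1 = 6, L2 = 4
(L1+L2)^2 = (10)^2 = 100
(L1-L2)^2 = (2)^2 = 4
Difference = 100 - 4 = 96
This equals 4*L1*L2 = 4*6*4 = 96
Workspace area = 96*pi

96
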